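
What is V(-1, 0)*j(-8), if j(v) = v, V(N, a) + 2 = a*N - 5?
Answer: 56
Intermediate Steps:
V(N, a) = -7 + N*a (V(N, a) = -2 + (a*N - 5) = -2 + (N*a - 5) = -2 + (-5 + N*a) = -7 + N*a)
V(-1, 0)*j(-8) = (-7 - 1*0)*(-8) = (-7 + 0)*(-8) = -7*(-8) = 56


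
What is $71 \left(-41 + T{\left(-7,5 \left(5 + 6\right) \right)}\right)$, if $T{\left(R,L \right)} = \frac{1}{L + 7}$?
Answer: $- \frac{180411}{62} \approx -2909.9$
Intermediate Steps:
$T{\left(R,L \right)} = \frac{1}{7 + L}$
$71 \left(-41 + T{\left(-7,5 \left(5 + 6\right) \right)}\right) = 71 \left(-41 + \frac{1}{7 + 5 \left(5 + 6\right)}\right) = 71 \left(-41 + \frac{1}{7 + 5 \cdot 11}\right) = 71 \left(-41 + \frac{1}{7 + 55}\right) = 71 \left(-41 + \frac{1}{62}\right) = 71 \left(- \frac{2541}{62}\right) = - \frac{180411}{62}$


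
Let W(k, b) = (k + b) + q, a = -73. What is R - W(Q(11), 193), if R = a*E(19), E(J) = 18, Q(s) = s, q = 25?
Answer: -1543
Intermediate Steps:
R = -1314 (R = -73*18 = -1314)
W(k, b) = 25 + b + k (W(k, b) = (k + b) + 25 = (b + k) + 25 = 25 + b + k)
R - W(Q(11), 193) = -1314 - (25 + 193 + 11) = -1314 - 1*229 = -1314 - 229 = -1543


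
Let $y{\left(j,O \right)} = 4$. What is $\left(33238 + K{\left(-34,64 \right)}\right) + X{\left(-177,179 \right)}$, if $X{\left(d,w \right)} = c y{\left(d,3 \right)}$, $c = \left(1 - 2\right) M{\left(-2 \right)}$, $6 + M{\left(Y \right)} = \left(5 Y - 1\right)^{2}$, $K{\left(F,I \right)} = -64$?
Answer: $32714$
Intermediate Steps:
$M{\left(Y \right)} = -6 + \left(-1 + 5 Y\right)^{2}$ ($M{\left(Y \right)} = -6 + \left(5 Y - 1\right)^{2} = -6 + \left(-1 + 5 Y\right)^{2}$)
$c = -115$ ($c = \left(1 - 2\right) \left(-6 + \left(-1 + 5 \left(-2\right)\right)^{2}\right) = - (-6 + \left(-1 - 10\right)^{2}) = - (-6 + \left(-11\right)^{2}) = - (-6 + 121) = \left(-1\right) 115 = -115$)
$X{\left(d,w \right)} = -460$ ($X{\left(d,w \right)} = \left(-115\right) 4 = -460$)
$\left(33238 + K{\left(-34,64 \right)}\right) + X{\left(-177,179 \right)} = \left(33238 - 64\right) - 460 = 33174 - 460 = 32714$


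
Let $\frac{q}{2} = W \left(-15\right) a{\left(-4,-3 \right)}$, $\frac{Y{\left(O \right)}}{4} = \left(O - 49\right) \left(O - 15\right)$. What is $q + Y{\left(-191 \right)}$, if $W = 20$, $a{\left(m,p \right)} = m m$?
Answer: $188160$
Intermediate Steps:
$a{\left(m,p \right)} = m^{2}$
$Y{\left(O \right)} = 4 \left(-49 + O\right) \left(-15 + O\right)$ ($Y{\left(O \right)} = 4 \left(O - 49\right) \left(O - 15\right) = 4 \left(-49 + O\right) \left(-15 + O\right)$)
$q = -9600$ ($q = 2 \cdot 20 \left(-15\right) \left(-4\right)^{2} = 2 \left(\left(-300\right) 16\right) = 2 \left(-4800\right) = -9600$)
$q + Y{\left(-191 \right)} = -9600 + \left(2940 - -48896 + 4 \left(-191\right)^{2}\right) = -9600 + \left(2940 + 48896 + 4 \cdot 36481\right) = -9600 + \left(2940 + 48896 + 145924\right) = -9600 + 197760 = 188160$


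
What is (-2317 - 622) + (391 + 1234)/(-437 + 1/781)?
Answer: -1004338069/341296 ≈ -2942.7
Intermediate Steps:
(-2317 - 622) + (391 + 1234)/(-437 + 1/781) = -2939 + 1625/(-437 + 1/781) = -2939 + 1625/(-341296/781) = -2939 + 1625*(-781/341296) = -2939 - 1269125/341296 = -1004338069/341296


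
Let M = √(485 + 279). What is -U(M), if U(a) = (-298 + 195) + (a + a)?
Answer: 103 - 4*√191 ≈ 47.719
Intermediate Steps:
M = 2*√191 (M = √764 = 2*√191 ≈ 27.641)
U(a) = -103 + 2*a
-U(M) = -(-103 + 2*(2*√191)) = -(-103 + 4*√191) = 103 - 4*√191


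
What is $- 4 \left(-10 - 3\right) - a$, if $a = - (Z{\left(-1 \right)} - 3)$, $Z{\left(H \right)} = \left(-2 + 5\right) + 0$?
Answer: $52$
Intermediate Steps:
$Z{\left(H \right)} = 3$ ($Z{\left(H \right)} = 3 + 0 = 3$)
$a = 0$ ($a = - (3 - 3) = \left(-1\right) 0 = 0$)
$- 4 \left(-10 - 3\right) - a = - 4 \left(-10 - 3\right) - 0 = \left(-4\right) \left(-13\right) + 0 = 52 + 0 = 52$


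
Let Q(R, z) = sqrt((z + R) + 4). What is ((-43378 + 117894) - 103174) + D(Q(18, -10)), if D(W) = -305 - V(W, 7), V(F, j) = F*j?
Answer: -28963 - 14*sqrt(3) ≈ -28987.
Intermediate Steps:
Q(R, z) = sqrt(4 + R + z) (Q(R, z) = sqrt((R + z) + 4) = sqrt(4 + R + z))
D(W) = -305 - 7*W (D(W) = -305 - W*7 = -305 - 7*W)
((-43378 + 117894) - 103174) + D(Q(18, -10)) = ((-43378 + 117894) - 103174) + (-305 - 7*sqrt(4 + 18 - 10)) = (74516 - 103174) + (-305 - 14*sqrt(3)) = -28658 + (-305 - 14*sqrt(3)) = -28963 - 14*sqrt(3)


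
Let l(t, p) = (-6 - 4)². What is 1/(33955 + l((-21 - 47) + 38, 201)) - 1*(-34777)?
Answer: 1184330736/34055 ≈ 34777.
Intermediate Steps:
l(t, p) = 100 (l(t, p) = (-10)² = 100)
1/(33955 + l((-21 - 47) + 38, 201)) - 1*(-34777) = 1/(33955 + 100) - 1*(-34777) = 1/34055 + 34777 = 1184330736/34055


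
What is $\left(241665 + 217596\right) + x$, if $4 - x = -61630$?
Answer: $520895$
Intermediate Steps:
$x = 61634$ ($x = 4 - -61630 = 4 + 61630 = 61634$)
$\left(241665 + 217596\right) + x = \left(241665 + 217596\right) + 61634 = 459261 + 61634 = 520895$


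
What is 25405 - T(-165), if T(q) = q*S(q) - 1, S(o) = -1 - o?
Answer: 52466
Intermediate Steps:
T(q) = -1 + q*(-1 - q) (T(q) = q*(-1 - q) - 1 = -1 + q*(-1 - q))
25405 - T(-165) = 25405 - (-1 - 1*(-165)*(1 - 165)) = 25405 - (-1 - 1*(-165)*(-164)) = 25405 - (-1 - 27060) = 25405 - 1*(-27061) = 25405 + 27061 = 52466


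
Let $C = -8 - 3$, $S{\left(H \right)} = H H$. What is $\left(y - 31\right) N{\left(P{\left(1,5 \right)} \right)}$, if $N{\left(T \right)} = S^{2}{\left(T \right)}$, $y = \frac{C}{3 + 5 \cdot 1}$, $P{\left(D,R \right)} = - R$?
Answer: $- \frac{161875}{8} \approx -20234.0$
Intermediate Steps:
$S{\left(H \right)} = H^{2}$
$C = -11$ ($C = -8 - 3 = -11$)
$y = - \frac{11}{8}$ ($y = - \frac{11}{3 + 5 \cdot 1} = - \frac{11}{3 + 5} = - \frac{11}{8} \approx -1.375$)
$N{\left(T \right)} = T^{4}$ ($N{\left(T \right)} = \left(T^{2}\right)^{2} = T^{4}$)
$\left(y - 31\right) N{\left(P{\left(1,5 \right)} \right)} = \left(- \frac{11}{8} - 31\right) \left(\left(-1\right) 5\right)^{4} = - \frac{259 \left(-5\right)^{4}}{8} = \left(- \frac{259}{8}\right) 625 = - \frac{161875}{8}$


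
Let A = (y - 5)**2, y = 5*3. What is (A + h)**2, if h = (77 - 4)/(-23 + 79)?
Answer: 32182929/3136 ≈ 10262.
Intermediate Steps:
y = 15
h = 73/56 ≈ 1.3036
A = 100 (A = (15 - 5)**2 = 10**2 = 100)
(A + h)**2 = (100 + 73/56)**2 = (5673/56)**2 = 32182929/3136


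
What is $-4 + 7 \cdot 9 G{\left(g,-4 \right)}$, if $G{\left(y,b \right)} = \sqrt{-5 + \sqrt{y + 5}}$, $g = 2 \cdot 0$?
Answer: $-4 + 63 i \sqrt{5 - \sqrt{5}} \approx -4.0 + 104.74 i$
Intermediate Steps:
$g = 0$
$G{\left(y,b \right)} = \sqrt{-5 + \sqrt{5 + y}}$
$-4 + 7 \cdot 9 G{\left(g,-4 \right)} = -4 + 7 \cdot 9 \sqrt{-5 + \sqrt{5 + 0}} = -4 + 63 \sqrt{-5 + \sqrt{5}}$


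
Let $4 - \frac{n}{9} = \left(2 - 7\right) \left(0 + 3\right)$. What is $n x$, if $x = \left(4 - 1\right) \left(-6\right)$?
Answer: $-3078$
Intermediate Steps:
$n = 171$ ($n = 36 - 9 \left(2 - 7\right) \left(0 + 3\right) = 36 - 9 \left(\left(-5\right) 3\right) = 36 - -135 = 36 + 135 = 171$)
$x = -18$ ($x = 3 \left(-6\right) = -18$)
$n x = 171 \left(-18\right) = -3078$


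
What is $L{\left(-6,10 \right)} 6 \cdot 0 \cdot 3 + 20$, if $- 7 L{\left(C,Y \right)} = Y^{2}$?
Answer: $20$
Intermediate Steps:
$L{\left(C,Y \right)} = - \frac{Y^{2}}{7}$
$L{\left(-6,10 \right)} 6 \cdot 0 \cdot 3 + 20 = - \frac{10^{2}}{7} \cdot 6 \cdot 0 \cdot 3 + 20 = \left(- \frac{1}{7}\right) 100 \cdot 0 \cdot 3 + 20 = \left(- \frac{100}{7}\right) 0 + 20 = 0 + 20 = 20$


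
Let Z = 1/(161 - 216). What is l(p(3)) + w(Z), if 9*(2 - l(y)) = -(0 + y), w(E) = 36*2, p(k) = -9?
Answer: 73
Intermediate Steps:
Z = -1/55 (Z = 1/(-55) = -1/55 ≈ -0.018182)
w(E) = 72
l(y) = 2 + y/9 (l(y) = 2 - (-1)*(0 + y)/9 = 2 - (-1)*y/9 = 2 + y/9)
l(p(3)) + w(Z) = (2 + (⅑)*(-9)) + 72 = (2 - 1) + 72 = 1 + 72 = 73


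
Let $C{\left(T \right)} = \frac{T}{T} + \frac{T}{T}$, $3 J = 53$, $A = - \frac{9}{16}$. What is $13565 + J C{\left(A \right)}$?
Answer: $\frac{40801}{3} \approx 13600.0$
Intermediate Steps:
$A = - \frac{9}{16}$ ($A = \left(-9\right) \frac{1}{16} = - \frac{9}{16} \approx -0.5625$)
$J = \frac{53}{3}$ ($J = \frac{1}{3} \cdot 53 = \frac{53}{3} \approx 17.667$)
$C{\left(T \right)} = 2$ ($C{\left(T \right)} = 1 + 1 = 2$)
$13565 + J C{\left(A \right)} = 13565 + \frac{53}{3} \cdot 2 = 13565 + \frac{106}{3} = \frac{40801}{3}$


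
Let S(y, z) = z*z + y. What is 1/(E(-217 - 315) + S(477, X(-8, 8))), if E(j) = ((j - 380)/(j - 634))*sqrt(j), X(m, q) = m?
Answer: 183879949/99589674361 - 531696*I*sqrt(133)/99589674361 ≈ 0.0018464 - 6.1571e-5*I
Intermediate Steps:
E(j) = sqrt(j)*(-380 + j)/(-634 + j) (E(j) = ((-380 + j)/(-634 + j))*sqrt(j) = sqrt(j)*(-380 + j)/(-634 + j))
S(y, z) = y + z**2 (S(y, z) = z**2 + y = y + z**2)
1/(E(-217 - 315) + S(477, X(-8, 8))) = 1/(sqrt(-217 - 315)*(-380 + (-217 - 315))/(-634 + (-217 - 315)) + (477 + (-8)**2)) = 1/(sqrt(-532)*(-380 - 532)/(-634 - 532) + (477 + 64)) = 1/((2*I*sqrt(133))*(-912)/(-1166) + 541) = 1/((2*I*sqrt(133))*(-1/1166)*(-912) + 541) = 1/(912*I*sqrt(133)/583 + 541) = 1/(541 + 912*I*sqrt(133)/583)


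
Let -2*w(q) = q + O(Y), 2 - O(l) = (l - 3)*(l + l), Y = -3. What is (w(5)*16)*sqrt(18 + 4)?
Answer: 232*sqrt(22) ≈ 1088.2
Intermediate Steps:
O(l) = 2 - 2*l*(-3 + l) (O(l) = 2 - (l - 3)*(l + l) = 2 - (-3 + l)*2*l = 2 - 2*l*(-3 + l))
w(q) = 17 - q/2 (w(q) = -(q + (2 - 2*(-3)**2 + 6*(-3)))/2 = -(q + (2 - 2*9 - 18))/2 = -(q + (2 - 18 - 18))/2 = -(q - 34)/2 = -(-34 + q)/2 = 17 - q/2)
(w(5)*16)*sqrt(18 + 4) = ((17 - 1/2*5)*16)*sqrt(18 + 4) = ((17 - 5/2)*16)*sqrt(22) = ((29/2)*16)*sqrt(22) = 232*sqrt(22)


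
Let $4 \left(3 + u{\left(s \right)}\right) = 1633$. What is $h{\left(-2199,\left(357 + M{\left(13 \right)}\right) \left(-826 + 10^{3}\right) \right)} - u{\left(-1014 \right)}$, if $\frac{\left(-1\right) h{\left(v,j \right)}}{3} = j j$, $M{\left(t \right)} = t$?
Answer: $- \frac{49737414421}{4} \approx -1.2434 \cdot 10^{10}$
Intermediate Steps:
$u{\left(s \right)} = \frac{1621}{4}$ ($u{\left(s \right)} = -3 + \frac{1}{4} \cdot 1633 = -3 + \frac{1633}{4} = \frac{1621}{4}$)
$h{\left(v,j \right)} = - 3 j^{2}$ ($h{\left(v,j \right)} = - 3 j j = - 3 j^{2}$)
$h{\left(-2199,\left(357 + M{\left(13 \right)}\right) \left(-826 + 10^{3}\right) \right)} - u{\left(-1014 \right)} = - 3 \left(\left(357 + 13\right) \left(-826 + 10^{3}\right)\right)^{2} - \frac{1621}{4} = - 3 \left(370 \left(-826 + 1000\right)\right)^{2} - \frac{1621}{4} = - 3 \left(370 \cdot 174\right)^{2} - \frac{1621}{4} = - 3 \cdot 64380^{2} - \frac{1621}{4} = \left(-3\right) 4144784400 - \frac{1621}{4} = -12434353200 - \frac{1621}{4} = - \frac{49737414421}{4}$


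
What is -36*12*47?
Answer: -20304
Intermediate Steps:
-36*12*47 = -432*47 = -20304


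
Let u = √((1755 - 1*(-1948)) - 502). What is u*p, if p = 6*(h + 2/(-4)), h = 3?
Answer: 15*√3201 ≈ 848.66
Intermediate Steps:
p = 15 (p = 6*(3 + 2/(-4)) = 6*(3 + 2*(-¼)) = 6*(3 - ½) = 6*(5/2) = 15)
u = √3201 (u = √((1755 + 1948) - 502) = √(3703 - 502) = √3201 ≈ 56.577)
u*p = √3201*15 = 15*√3201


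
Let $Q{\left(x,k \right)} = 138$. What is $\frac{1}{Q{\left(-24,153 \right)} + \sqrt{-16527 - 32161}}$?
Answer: $\frac{69}{33866} - \frac{i \sqrt{3043}}{16933} \approx 0.0020374 - 0.0032577 i$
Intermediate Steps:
$\frac{1}{Q{\left(-24,153 \right)} + \sqrt{-16527 - 32161}} = \frac{1}{138 + \sqrt{-16527 - 32161}} = \frac{1}{138 + \sqrt{-48688}} = \frac{1}{138 + 4 i \sqrt{3043}}$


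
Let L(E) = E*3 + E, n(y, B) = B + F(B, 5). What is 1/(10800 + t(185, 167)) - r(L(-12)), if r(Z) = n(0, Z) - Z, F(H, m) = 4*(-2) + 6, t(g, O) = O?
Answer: 21935/10967 ≈ 2.0001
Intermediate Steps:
F(H, m) = -2 (F(H, m) = -8 + 6 = -2)
n(y, B) = -2 + B (n(y, B) = B - 2 = -2 + B)
L(E) = 4*E (L(E) = 3*E + E = 4*E)
r(Z) = -2 (r(Z) = (-2 + Z) - Z = -2)
1/(10800 + t(185, 167)) - r(L(-12)) = 1/(10800 + 167) - 1*(-2) = 1/10967 + 2 = 21935/10967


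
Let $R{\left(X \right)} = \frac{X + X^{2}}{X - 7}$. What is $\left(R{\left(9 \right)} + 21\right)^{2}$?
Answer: $4356$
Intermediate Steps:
$R{\left(X \right)} = \frac{X + X^{2}}{-7 + X}$
$\left(R{\left(9 \right)} + 21\right)^{2} = \left(\frac{9 \left(1 + 9\right)}{-7 + 9} + 21\right)^{2} = \left(9 \cdot \frac{1}{2} \cdot 10 + 21\right)^{2} = \left(45 + 21\right)^{2} = 66^{2} = 4356$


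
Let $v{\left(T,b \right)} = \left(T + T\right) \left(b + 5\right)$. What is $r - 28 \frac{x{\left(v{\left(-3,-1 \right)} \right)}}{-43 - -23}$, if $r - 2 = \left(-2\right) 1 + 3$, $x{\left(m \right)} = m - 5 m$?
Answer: $\frac{687}{5} \approx 137.4$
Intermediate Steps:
$v{\left(T,b \right)} = 2 T \left(5 + b\right)$
$x{\left(m \right)} = - 4 m$
$r = 3$ ($r = 2 + \left(\left(-2\right) 1 + 3\right) = 2 + \left(-2 + 3\right) = 2 + 1 = 3$)
$r - 28 \frac{x{\left(v{\left(-3,-1 \right)} \right)}}{-43 - -23} = 3 - 28 \frac{\left(-4\right) 2 \left(-3\right) \left(5 - 1\right)}{-43 - -23} = 3 - 28 \frac{\left(-4\right) 2 \left(-3\right) 4}{-43 + 23} = 3 - 28 \frac{\left(-4\right) \left(-24\right)}{-20} = 3 - 28 \cdot 96 \left(- \frac{1}{20}\right) = 3 - - \frac{672}{5} = 3 + \frac{672}{5} = \frac{687}{5}$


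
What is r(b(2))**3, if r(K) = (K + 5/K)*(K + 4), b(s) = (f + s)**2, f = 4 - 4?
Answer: 74088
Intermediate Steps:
f = 0
b(s) = s**2 (b(s) = (0 + s)**2 = s**2)
r(K) = (4 + K)*(K + 5/K) (r(K) = (K + 5/K)*(4 + K) = (4 + K)*(K + 5/K))
r(b(2))**3 = (5 + (2**2)**2 + 4*2**2 + 20/(2**2))**3 = (5 + 4**2 + 4*4 + 20/4)**3 = (5 + 16 + 16 + 20*(1/4))**3 = (5 + 16 + 16 + 5)**3 = 42**3 = 74088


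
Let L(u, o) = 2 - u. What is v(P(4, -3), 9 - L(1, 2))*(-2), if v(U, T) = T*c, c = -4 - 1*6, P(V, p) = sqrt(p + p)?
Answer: 160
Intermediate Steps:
P(V, p) = sqrt(2)*sqrt(p) (P(V, p) = sqrt(2*p) = sqrt(2)*sqrt(p))
c = -10 (c = -4 - 6 = -10)
v(U, T) = -10*T (v(U, T) = T*(-10) = -10*T)
v(P(4, -3), 9 - L(1, 2))*(-2) = -10*(9 - (2 - 1*1))*(-2) = -10*(9 - (2 - 1))*(-2) = -10*(9 - 1*1)*(-2) = -10*(9 - 1)*(-2) = -10*8*(-2) = -80*(-2) = 160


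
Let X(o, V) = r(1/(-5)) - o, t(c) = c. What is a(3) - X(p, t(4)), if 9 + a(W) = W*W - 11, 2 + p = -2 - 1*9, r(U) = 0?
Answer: -24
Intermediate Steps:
p = -13 (p = -2 + (-2 - 1*9) = -2 + (-2 - 9) = -2 - 11 = -13)
a(W) = -20 + W**2 (a(W) = -9 + (W*W - 11) = -9 + (W**2 - 11) = -9 + (-11 + W**2) = -20 + W**2)
X(o, V) = -o (X(o, V) = 0 - o = -o)
a(3) - X(p, t(4)) = (-20 + 3**2) - (-1)*(-13) = (-20 + 9) - 1*13 = -11 - 13 = -24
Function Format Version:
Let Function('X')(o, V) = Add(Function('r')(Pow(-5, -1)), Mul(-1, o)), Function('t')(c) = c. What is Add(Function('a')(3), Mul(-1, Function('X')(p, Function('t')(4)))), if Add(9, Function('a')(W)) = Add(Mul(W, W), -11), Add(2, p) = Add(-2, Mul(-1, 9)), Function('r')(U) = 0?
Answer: -24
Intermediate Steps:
p = -13 (p = Add(-2, Add(-2, Mul(-1, 9))) = Add(-2, Add(-2, -9)) = Add(-2, -11) = -13)
Function('a')(W) = Add(-20, Pow(W, 2)) (Function('a')(W) = Add(-9, Add(Mul(W, W), -11)) = Add(-9, Add(Pow(W, 2), -11)) = Add(-9, Add(-11, Pow(W, 2))) = Add(-20, Pow(W, 2)))
Function('X')(o, V) = Mul(-1, o) (Function('X')(o, V) = Add(0, Mul(-1, o)) = Mul(-1, o))
Add(Function('a')(3), Mul(-1, Function('X')(p, Function('t')(4)))) = Add(Add(-20, Pow(3, 2)), Mul(-1, Mul(-1, -13))) = Add(Add(-20, 9), Mul(-1, 13)) = Add(-11, -13) = -24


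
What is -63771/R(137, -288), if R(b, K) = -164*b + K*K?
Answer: -63771/60476 ≈ -1.0545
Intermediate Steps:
R(b, K) = K**2 - 164*b (R(b, K) = -164*b + K**2 = K**2 - 164*b)
-63771/R(137, -288) = -63771/((-288)**2 - 164*137) = -63771/(82944 - 22468) = -63771/60476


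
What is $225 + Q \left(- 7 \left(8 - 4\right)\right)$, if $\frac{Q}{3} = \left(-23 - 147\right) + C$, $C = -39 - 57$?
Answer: $22569$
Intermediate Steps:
$C = -96$ ($C = -39 - 57 = -96$)
$Q = -798$ ($Q = 3 \left(\left(-23 - 147\right) - 96\right) = 3 \left(-170 - 96\right) = 3 \left(-266\right) = -798$)
$225 + Q \left(- 7 \left(8 - 4\right)\right) = 225 - 798 \left(- 7 \left(8 - 4\right)\right) = 225 - 798 \left(\left(-7\right) 4\right) = 225 - -22344 = 225 + 22344 = 22569$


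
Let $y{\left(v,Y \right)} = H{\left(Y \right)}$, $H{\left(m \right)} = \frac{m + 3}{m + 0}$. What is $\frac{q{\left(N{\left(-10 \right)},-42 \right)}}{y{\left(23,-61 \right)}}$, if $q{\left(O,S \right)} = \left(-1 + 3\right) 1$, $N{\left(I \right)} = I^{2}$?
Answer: $\frac{61}{29} \approx 2.1034$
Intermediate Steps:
$H{\left(m \right)} = \frac{3 + m}{m}$
$y{\left(v,Y \right)} = \frac{3 + Y}{Y}$
$q{\left(O,S \right)} = 2$ ($q{\left(O,S \right)} = 2 \cdot 1 = 2$)
$\frac{q{\left(N{\left(-10 \right)},-42 \right)}}{y{\left(23,-61 \right)}} = \frac{2}{\frac{1}{-61} \left(3 - 61\right)} = \frac{2}{\left(- \frac{1}{61}\right) \left(-58\right)} = \frac{2}{\frac{58}{61}} = 2 \cdot \frac{61}{58} = \frac{61}{29}$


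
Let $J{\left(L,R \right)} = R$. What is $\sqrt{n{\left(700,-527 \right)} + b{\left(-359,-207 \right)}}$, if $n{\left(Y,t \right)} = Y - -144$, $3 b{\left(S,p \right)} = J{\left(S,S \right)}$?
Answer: $\frac{\sqrt{6519}}{3} \approx 26.913$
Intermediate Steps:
$b{\left(S,p \right)} = \frac{S}{3}$
$n{\left(Y,t \right)} = 144 + Y$ ($n{\left(Y,t \right)} = Y + 144 = 144 + Y$)
$\sqrt{n{\left(700,-527 \right)} + b{\left(-359,-207 \right)}} = \sqrt{\left(144 + 700\right) + \frac{1}{3} \left(-359\right)} = \sqrt{844 - \frac{359}{3}} = \sqrt{\frac{2173}{3}} = \frac{\sqrt{6519}}{3}$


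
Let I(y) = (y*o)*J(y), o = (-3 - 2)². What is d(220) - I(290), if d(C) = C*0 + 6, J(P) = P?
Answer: -2102494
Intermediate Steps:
o = 25 (o = (-5)² = 25)
I(y) = 25*y² (I(y) = (y*25)*y = (25*y)*y = 25*y²)
d(C) = 6 (d(C) = 0 + 6 = 6)
d(220) - I(290) = 6 - 25*290² = 6 - 25*84100 = 6 - 1*2102500 = 6 - 2102500 = -2102494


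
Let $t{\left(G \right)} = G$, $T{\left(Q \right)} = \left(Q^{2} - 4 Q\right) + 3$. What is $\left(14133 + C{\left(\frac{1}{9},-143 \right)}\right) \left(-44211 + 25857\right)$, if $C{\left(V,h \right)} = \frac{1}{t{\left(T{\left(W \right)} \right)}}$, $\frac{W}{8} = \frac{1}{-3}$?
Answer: $- \frac{48507419520}{187} \approx -2.594 \cdot 10^{8}$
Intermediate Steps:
$W = - \frac{8}{3}$ ($W = \frac{8}{-3} = 8 \left(- \frac{1}{3}\right) = - \frac{8}{3} \approx -2.6667$)
$T{\left(Q \right)} = 3 + Q^{2} - 4 Q$
$C{\left(V,h \right)} = \frac{9}{187}$ ($C{\left(V,h \right)} = \frac{1}{3 + \left(- \frac{8}{3}\right)^{2} - - \frac{32}{3}} = \frac{1}{3 + \frac{64}{9} + \frac{32}{3}} = \frac{1}{\frac{187}{9}} = \frac{9}{187}$)
$\left(14133 + C{\left(\frac{1}{9},-143 \right)}\right) \left(-44211 + 25857\right) = \left(14133 + \frac{9}{187}\right) \left(-44211 + 25857\right) = \frac{2642880}{187} \left(-18354\right) = - \frac{48507419520}{187}$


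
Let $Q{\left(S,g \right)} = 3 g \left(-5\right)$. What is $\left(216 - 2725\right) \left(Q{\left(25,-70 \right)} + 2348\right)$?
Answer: $-8525582$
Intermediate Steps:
$Q{\left(S,g \right)} = - 15 g$
$\left(216 - 2725\right) \left(Q{\left(25,-70 \right)} + 2348\right) = \left(216 - 2725\right) \left(\left(-15\right) \left(-70\right) + 2348\right) = - 2509 \left(1050 + 2348\right) = \left(-2509\right) 3398 = -8525582$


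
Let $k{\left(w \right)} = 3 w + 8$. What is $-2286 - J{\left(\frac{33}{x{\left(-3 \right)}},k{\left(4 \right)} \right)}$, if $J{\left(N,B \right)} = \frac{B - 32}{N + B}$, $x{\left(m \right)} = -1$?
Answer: $- \frac{29730}{13} \approx -2286.9$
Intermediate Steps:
$k{\left(w \right)} = 8 + 3 w$
$J{\left(N,B \right)} = \frac{-32 + B}{B + N}$
$-2286 - J{\left(\frac{33}{x{\left(-3 \right)}},k{\left(4 \right)} \right)} = -2286 - \frac{-32 + \left(8 + 3 \cdot 4\right)}{\left(8 + 3 \cdot 4\right) + \frac{33}{-1}} = -2286 - \frac{-32 + \left(8 + 12\right)}{\left(8 + 12\right) + 33 \left(-1\right)} = -2286 - \frac{-32 + 20}{20 - 33} = -2286 - \frac{1}{-13} \left(-12\right) = -2286 - \left(- \frac{1}{13}\right) \left(-12\right) = -2286 - \frac{12}{13} = - \frac{29730}{13}$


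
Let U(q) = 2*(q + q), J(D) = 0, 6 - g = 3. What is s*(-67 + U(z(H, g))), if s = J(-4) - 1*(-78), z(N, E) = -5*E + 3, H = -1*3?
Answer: -8970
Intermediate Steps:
g = 3 (g = 6 - 1*3 = 6 - 3 = 3)
H = -3
z(N, E) = 3 - 5*E
s = 78 (s = 0 - 1*(-78) = 0 + 78 = 78)
U(q) = 4*q (U(q) = 2*(2*q) = 4*q)
s*(-67 + U(z(H, g))) = 78*(-67 + 4*(3 - 5*3)) = 78*(-67 + 4*(3 - 15)) = 78*(-67 + 4*(-12)) = 78*(-67 - 48) = 78*(-115) = -8970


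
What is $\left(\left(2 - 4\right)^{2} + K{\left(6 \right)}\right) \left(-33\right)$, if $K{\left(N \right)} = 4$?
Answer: $-264$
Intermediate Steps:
$\left(\left(2 - 4\right)^{2} + K{\left(6 \right)}\right) \left(-33\right) = \left(\left(2 - 4\right)^{2} + 4\right) \left(-33\right) = \left(\left(-2\right)^{2} + 4\right) \left(-33\right) = \left(4 + 4\right) \left(-33\right) = 8 \left(-33\right) = -264$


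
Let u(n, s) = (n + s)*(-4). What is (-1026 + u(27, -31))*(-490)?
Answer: 494900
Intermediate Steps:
u(n, s) = -4*n - 4*s
(-1026 + u(27, -31))*(-490) = (-1026 + (-4*27 - 4*(-31)))*(-490) = (-1026 + (-108 + 124))*(-490) = (-1026 + 16)*(-490) = -1010*(-490) = 494900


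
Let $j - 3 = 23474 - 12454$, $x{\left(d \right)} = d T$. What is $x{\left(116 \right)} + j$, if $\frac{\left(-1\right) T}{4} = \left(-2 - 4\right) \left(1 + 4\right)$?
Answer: $24943$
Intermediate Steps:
$T = 120$ ($T = - 4 \left(-2 - 4\right) \left(1 + 4\right) = - 4 \left(\left(-6\right) 5\right) = \left(-4\right) \left(-30\right) = 120$)
$x{\left(d \right)} = 120 d$ ($x{\left(d \right)} = d 120 = 120 d$)
$j = 11023$ ($j = 3 + \left(23474 - 12454\right) = 3 + 11020 = 11023$)
$x{\left(116 \right)} + j = 120 \cdot 116 + 11023 = 13920 + 11023 = 24943$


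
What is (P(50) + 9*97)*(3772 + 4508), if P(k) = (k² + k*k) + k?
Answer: 49042440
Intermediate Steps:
P(k) = k + 2*k² (P(k) = (k² + k²) + k = 2*k² + k = k + 2*k²)
(P(50) + 9*97)*(3772 + 4508) = (50*(1 + 2*50) + 9*97)*(3772 + 4508) = (50*(1 + 100) + 873)*8280 = (50*101 + 873)*8280 = (5050 + 873)*8280 = 5923*8280 = 49042440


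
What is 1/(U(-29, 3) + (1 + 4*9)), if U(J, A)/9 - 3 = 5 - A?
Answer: 1/82 ≈ 0.012195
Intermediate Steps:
U(J, A) = 72 - 9*A (U(J, A) = 27 + 9*(5 - A) = 27 + (45 - 9*A) = 72 - 9*A)
1/(U(-29, 3) + (1 + 4*9)) = 1/((72 - 9*3) + (1 + 4*9)) = 1/((72 - 27) + (1 + 36)) = 1/(45 + 37) = 1/82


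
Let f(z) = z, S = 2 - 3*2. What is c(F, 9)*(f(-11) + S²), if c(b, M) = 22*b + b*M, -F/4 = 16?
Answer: -9920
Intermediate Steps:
F = -64 (F = -4*16 = -64)
c(b, M) = 22*b + M*b
S = -4 (S = 2 - 6 = -4)
c(F, 9)*(f(-11) + S²) = (-64*(22 + 9))*(-11 + (-4)²) = (-64*31)*(-11 + 16) = -1984*5 = -9920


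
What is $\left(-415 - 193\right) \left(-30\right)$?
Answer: $18240$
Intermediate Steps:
$\left(-415 - 193\right) \left(-30\right) = \left(-608\right) \left(-30\right) = 18240$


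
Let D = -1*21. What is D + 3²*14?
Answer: 105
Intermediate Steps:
D = -21
D + 3²*14 = -21 + 3²*14 = -21 + 9*14 = -21 + 126 = 105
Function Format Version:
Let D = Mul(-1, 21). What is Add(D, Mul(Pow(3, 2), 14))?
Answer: 105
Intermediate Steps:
D = -21
Add(D, Mul(Pow(3, 2), 14)) = Add(-21, Mul(Pow(3, 2), 14)) = Add(-21, Mul(9, 14)) = Add(-21, 126) = 105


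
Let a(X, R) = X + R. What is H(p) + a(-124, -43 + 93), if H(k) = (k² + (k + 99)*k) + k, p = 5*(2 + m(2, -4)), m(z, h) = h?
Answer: -874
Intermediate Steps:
a(X, R) = R + X
p = -10 (p = 5*(2 - 4) = 5*(-2) = -10)
H(k) = k + k² + k*(99 + k) (H(k) = (k² + (99 + k)*k) + k = (k² + k*(99 + k)) + k = k + k² + k*(99 + k))
H(p) + a(-124, -43 + 93) = 2*(-10)*(50 - 10) + ((-43 + 93) - 124) = 2*(-10)*40 + (50 - 124) = -800 - 74 = -874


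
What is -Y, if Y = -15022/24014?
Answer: 7511/12007 ≈ 0.62555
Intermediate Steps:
Y = -7511/12007 (Y = -15022*1/24014 = -7511/12007 ≈ -0.62555)
-Y = -1*(-7511/12007) = 7511/12007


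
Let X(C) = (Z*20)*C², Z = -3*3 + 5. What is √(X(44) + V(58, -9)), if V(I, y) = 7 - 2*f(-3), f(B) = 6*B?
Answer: I*√154837 ≈ 393.49*I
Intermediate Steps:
Z = -4 (Z = -9 + 5 = -4)
V(I, y) = 43 (V(I, y) = 7 - 12*(-3) = 7 - 2*(-18) = 7 + 36 = 43)
X(C) = -80*C² (X(C) = (-4*20)*C² = -80*C²)
√(X(44) + V(58, -9)) = √(-80*44² + 43) = √(-80*1936 + 43) = √(-154880 + 43) = √(-154837) = I*√154837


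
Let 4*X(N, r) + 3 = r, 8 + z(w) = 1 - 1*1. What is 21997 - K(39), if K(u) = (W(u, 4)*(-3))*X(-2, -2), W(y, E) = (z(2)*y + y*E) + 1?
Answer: 90313/4 ≈ 22578.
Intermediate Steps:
z(w) = -8 (z(w) = -8 + (1 - 1*1) = -8 + (1 - 1) = -8 + 0 = -8)
X(N, r) = -¾ + r/4
W(y, E) = 1 - 8*y + E*y (W(y, E) = (-8*y + y*E) + 1 = (-8*y + E*y) + 1 = 1 - 8*y + E*y)
K(u) = 15/4 - 15*u (K(u) = ((1 - 8*u + 4*u)*(-3))*(-¾ + (¼)*(-2)) = ((1 - 4*u)*(-3))*(-¾ - ½) = (-3 + 12*u)*(-5/4) = 15/4 - 15*u)
21997 - K(39) = 21997 - (15/4 - 15*39) = 21997 - (15/4 - 585) = 21997 - 1*(-2325/4) = 21997 + 2325/4 = 90313/4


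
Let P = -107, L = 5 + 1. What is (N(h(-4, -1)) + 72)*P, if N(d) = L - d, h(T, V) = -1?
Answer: -8453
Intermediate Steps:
L = 6
N(d) = 6 - d
(N(h(-4, -1)) + 72)*P = ((6 - 1*(-1)) + 72)*(-107) = ((6 + 1) + 72)*(-107) = (7 + 72)*(-107) = 79*(-107) = -8453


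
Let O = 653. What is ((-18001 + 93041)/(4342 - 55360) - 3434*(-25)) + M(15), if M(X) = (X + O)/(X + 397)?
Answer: 225565003393/2627427 ≈ 85850.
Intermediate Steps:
M(X) = (653 + X)/(397 + X) (M(X) = (X + 653)/(X + 397) = (653 + X)/(397 + X))
((-18001 + 93041)/(4342 - 55360) - 3434*(-25)) + M(15) = ((-18001 + 93041)/(4342 - 55360) - 3434*(-25)) + (653 + 15)/(397 + 15) = (75040/(-51018) + 85850) + 668/412 = (75040*(-1/51018) + 85850) + (1/412)*668 = (-37520/25509 + 85850) + 167/103 = 2189910130/25509 + 167/103 = 225565003393/2627427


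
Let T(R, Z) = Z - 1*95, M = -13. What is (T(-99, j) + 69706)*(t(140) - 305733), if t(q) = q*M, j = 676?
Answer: -21616977711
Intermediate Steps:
t(q) = -13*q (t(q) = q*(-13) = -13*q)
T(R, Z) = -95 + Z (T(R, Z) = Z - 95 = -95 + Z)
(T(-99, j) + 69706)*(t(140) - 305733) = ((-95 + 676) + 69706)*(-13*140 - 305733) = (581 + 69706)*(-1820 - 305733) = 70287*(-307553) = -21616977711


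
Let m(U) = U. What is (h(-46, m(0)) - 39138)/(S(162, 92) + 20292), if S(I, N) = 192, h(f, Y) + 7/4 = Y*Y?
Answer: -156559/81936 ≈ -1.9107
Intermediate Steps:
h(f, Y) = -7/4 + Y**2 (h(f, Y) = -7/4 + Y*Y = -7/4 + Y**2)
(h(-46, m(0)) - 39138)/(S(162, 92) + 20292) = ((-7/4 + 0**2) - 39138)/(192 + 20292) = ((-7/4 + 0) - 39138)/20484 = (-7/4 - 39138)*(1/20484) = -156559/4*1/20484 = -156559/81936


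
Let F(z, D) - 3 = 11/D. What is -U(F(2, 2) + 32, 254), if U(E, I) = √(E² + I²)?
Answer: -5*√10585/2 ≈ -257.21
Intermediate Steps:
F(z, D) = 3 + 11/D
-U(F(2, 2) + 32, 254) = -√(((3 + 11/2) + 32)² + 254²) = -√(((3 + 11*(½)) + 32)² + 64516) = -√(((3 + 11/2) + 32)² + 64516) = -√((17/2 + 32)² + 64516) = -√((81/2)² + 64516) = -√(6561/4 + 64516) = -√(264625/4) = -5*√10585/2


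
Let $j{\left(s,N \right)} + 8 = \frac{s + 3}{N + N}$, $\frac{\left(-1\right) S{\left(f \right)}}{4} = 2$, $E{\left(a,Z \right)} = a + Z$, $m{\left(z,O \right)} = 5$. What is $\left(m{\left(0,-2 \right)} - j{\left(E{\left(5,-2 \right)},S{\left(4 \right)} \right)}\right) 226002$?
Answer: $\frac{12091107}{4} \approx 3.0228 \cdot 10^{6}$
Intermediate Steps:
$E{\left(a,Z \right)} = Z + a$
$S{\left(f \right)} = -8$ ($S{\left(f \right)} = \left(-4\right) 2 = -8$)
$j{\left(s,N \right)} = -8 + \frac{3 + s}{2 N}$ ($j{\left(s,N \right)} = -8 + \frac{s + 3}{N + N} = -8 + \frac{3 + s}{2 N}$)
$\left(m{\left(0,-2 \right)} - j{\left(E{\left(5,-2 \right)},S{\left(4 \right)} \right)}\right) 226002 = \left(5 - \frac{3 + \left(-2 + 5\right) - -128}{2 \left(-8\right)}\right) 226002 = \left(5 - \frac{1}{2} \left(- \frac{1}{8}\right) \left(3 + 3 + 128\right)\right) 226002 = \left(5 - \frac{1}{2} \left(- \frac{1}{8}\right) 134\right) 226002 = \left(5 - - \frac{67}{8}\right) 226002 = \left(5 + \frac{67}{8}\right) 226002 = \frac{107}{8} \cdot 226002 = \frac{12091107}{4}$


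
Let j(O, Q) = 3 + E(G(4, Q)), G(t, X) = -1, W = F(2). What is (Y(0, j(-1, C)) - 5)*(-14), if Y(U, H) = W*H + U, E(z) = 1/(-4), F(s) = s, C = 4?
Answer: -7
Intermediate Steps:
W = 2
E(z) = -1/4
j(O, Q) = 11/4 (j(O, Q) = 3 - 1/4 = 11/4)
Y(U, H) = U + 2*H (Y(U, H) = 2*H + U = U + 2*H)
(Y(0, j(-1, C)) - 5)*(-14) = ((0 + 2*(11/4)) - 5)*(-14) = ((0 + 11/2) - 5)*(-14) = (11/2 - 5)*(-14) = (1/2)*(-14) = -7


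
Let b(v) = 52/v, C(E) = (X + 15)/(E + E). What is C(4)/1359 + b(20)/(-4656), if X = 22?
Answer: 30001/10545840 ≈ 0.0028448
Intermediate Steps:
C(E) = 37/(2*E) (C(E) = (22 + 15)/(E + E) = 37/((2*E)) = 37*(1/(2*E)) = 37/(2*E))
C(4)/1359 + b(20)/(-4656) = ((37/2)/4)/1359 + (52/20)/(-4656) = ((37/2)*(1/4))*(1/1359) + (52*(1/20))*(-1/4656) = (37/8)*(1/1359) + (13/5)*(-1/4656) = 37/10872 - 13/23280 = 30001/10545840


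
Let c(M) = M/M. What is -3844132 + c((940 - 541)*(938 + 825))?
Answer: -3844131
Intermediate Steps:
c(M) = 1
-3844132 + c((940 - 541)*(938 + 825)) = -3844132 + 1 = -3844131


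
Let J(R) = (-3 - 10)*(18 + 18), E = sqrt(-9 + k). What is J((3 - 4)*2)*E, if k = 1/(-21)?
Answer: -156*I*sqrt(3990)/7 ≈ -1407.7*I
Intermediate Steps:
k = -1/21 ≈ -0.047619
E = I*sqrt(3990)/21 (E = sqrt(-9 - 1/21) = sqrt(-190/21) = I*sqrt(3990)/21 ≈ 3.0079*I)
J(R) = -468 (J(R) = -13*36 = -468)
J((3 - 4)*2)*E = -156*I*sqrt(3990)/7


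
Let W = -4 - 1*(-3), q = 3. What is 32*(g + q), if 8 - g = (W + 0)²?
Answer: 320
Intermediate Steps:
W = -1 (W = -4 + 3 = -1)
g = 7 (g = 8 - (-1 + 0)² = 8 - 1*(-1)² = 8 - 1*1 = 8 - 1 = 7)
32*(g + q) = 32*(7 + 3) = 32*10 = 320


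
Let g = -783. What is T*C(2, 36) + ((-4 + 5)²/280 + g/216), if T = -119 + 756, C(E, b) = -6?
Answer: -535587/140 ≈ -3825.6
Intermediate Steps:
T = 637
T*C(2, 36) + ((-4 + 5)²/280 + g/216) = 637*(-6) + ((-4 + 5)²/280 - 783/216) = -3822 + (1²*(1/280) - 783*1/216) = -3822 + (1*(1/280) - 29/8) = -3822 + (1/280 - 29/8) = -3822 - 507/140 = -535587/140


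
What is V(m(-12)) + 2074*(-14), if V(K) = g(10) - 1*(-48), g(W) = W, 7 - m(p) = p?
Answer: -28978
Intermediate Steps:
m(p) = 7 - p
V(K) = 58 (V(K) = 10 - 1*(-48) = 10 + 48 = 58)
V(m(-12)) + 2074*(-14) = 58 + 2074*(-14) = 58 - 29036 = -28978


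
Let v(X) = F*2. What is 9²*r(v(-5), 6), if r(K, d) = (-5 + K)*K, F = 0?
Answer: 0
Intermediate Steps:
v(X) = 0 (v(X) = 0*2 = 0)
r(K, d) = K*(-5 + K)
9²*r(v(-5), 6) = 9²*(0*(-5 + 0)) = 81*(0*(-5)) = 81*0 = 0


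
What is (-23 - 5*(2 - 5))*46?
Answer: -368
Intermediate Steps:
(-23 - 5*(2 - 5))*46 = (-23 - 5*(-3))*46 = (-23 + 15)*46 = -8*46 = -368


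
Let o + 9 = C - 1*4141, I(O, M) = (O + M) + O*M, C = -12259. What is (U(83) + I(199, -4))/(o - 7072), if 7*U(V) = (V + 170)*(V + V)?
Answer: -4199/18263 ≈ -0.22992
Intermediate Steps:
I(O, M) = M + O + M*O (I(O, M) = (M + O) + M*O = M + O + M*O)
U(V) = 2*V*(170 + V)/7 (U(V) = ((V + 170)*(V + V))/7 = ((170 + V)*(2*V))/7 = (2*V*(170 + V))/7 = 2*V*(170 + V)/7)
o = -16409 (o = -9 + (-12259 - 1*4141) = -9 + (-12259 - 4141) = -9 - 16400 = -16409)
(U(83) + I(199, -4))/(o - 7072) = ((2/7)*83*(170 + 83) + (-4 + 199 - 4*199))/(-16409 - 7072) = ((2/7)*83*253 + (-4 + 199 - 796))/(-23481) = (41998/7 - 601)*(-1/23481) = (37791/7)*(-1/23481) = -4199/18263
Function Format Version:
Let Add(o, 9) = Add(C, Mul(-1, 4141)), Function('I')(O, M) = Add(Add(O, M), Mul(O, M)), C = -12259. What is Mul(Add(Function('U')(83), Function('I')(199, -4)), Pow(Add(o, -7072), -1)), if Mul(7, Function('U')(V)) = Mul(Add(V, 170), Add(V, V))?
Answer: Rational(-4199, 18263) ≈ -0.22992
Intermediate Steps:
Function('I')(O, M) = Add(M, O, Mul(M, O)) (Function('I')(O, M) = Add(Add(M, O), Mul(M, O)) = Add(M, O, Mul(M, O)))
Function('U')(V) = Mul(Rational(2, 7), V, Add(170, V)) (Function('U')(V) = Mul(Rational(1, 7), Mul(Add(V, 170), Add(V, V))) = Mul(Rational(1, 7), Mul(Add(170, V), Mul(2, V))) = Mul(Rational(1, 7), Mul(2, V, Add(170, V))) = Mul(Rational(2, 7), V, Add(170, V)))
o = -16409 (o = Add(-9, Add(-12259, Mul(-1, 4141))) = Add(-9, Add(-12259, -4141)) = Add(-9, -16400) = -16409)
Mul(Add(Function('U')(83), Function('I')(199, -4)), Pow(Add(o, -7072), -1)) = Mul(Add(Mul(Rational(2, 7), 83, Add(170, 83)), Add(-4, 199, Mul(-4, 199))), Pow(Add(-16409, -7072), -1)) = Mul(Add(Mul(Rational(2, 7), 83, 253), Add(-4, 199, -796)), Pow(-23481, -1)) = Mul(Add(Rational(41998, 7), -601), Rational(-1, 23481)) = Mul(Rational(37791, 7), Rational(-1, 23481)) = Rational(-4199, 18263)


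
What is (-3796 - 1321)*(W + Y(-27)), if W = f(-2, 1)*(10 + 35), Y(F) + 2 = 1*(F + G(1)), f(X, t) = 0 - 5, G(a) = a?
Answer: 1294601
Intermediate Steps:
f(X, t) = -5
Y(F) = -1 + F (Y(F) = -2 + 1*(F + 1) = -2 + 1*(1 + F) = -2 + (1 + F) = -1 + F)
W = -225 (W = -5*(10 + 35) = -5*45 = -225)
(-3796 - 1321)*(W + Y(-27)) = (-3796 - 1321)*(-225 + (-1 - 27)) = -5117*(-225 - 28) = -5117*(-253) = 1294601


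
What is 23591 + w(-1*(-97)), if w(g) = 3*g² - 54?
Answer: 51764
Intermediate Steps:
w(g) = -54 + 3*g²
23591 + w(-1*(-97)) = 23591 + (-54 + 3*(-1*(-97))²) = 23591 + (-54 + 3*97²) = 23591 + (-54 + 3*9409) = 23591 + (-54 + 28227) = 23591 + 28173 = 51764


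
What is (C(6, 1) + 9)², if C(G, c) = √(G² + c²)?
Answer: (9 + √37)² ≈ 227.49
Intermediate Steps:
(C(6, 1) + 9)² = (√(6² + 1²) + 9)² = (√(36 + 1) + 9)² = (√37 + 9)² = (9 + √37)²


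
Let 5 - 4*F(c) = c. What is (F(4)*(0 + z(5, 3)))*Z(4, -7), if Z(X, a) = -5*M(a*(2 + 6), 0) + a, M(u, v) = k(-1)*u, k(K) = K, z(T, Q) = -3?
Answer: 861/4 ≈ 215.25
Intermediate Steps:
M(u, v) = -u
Z(X, a) = 41*a (Z(X, a) = -(-5)*a*(2 + 6) + a = -(-5)*a*8 + a = -(-5)*8*a + a = -(-40)*a + a = 40*a + a = 41*a)
F(c) = 5/4 - c/4
(F(4)*(0 + z(5, 3)))*Z(4, -7) = ((5/4 - ¼*4)*(0 - 3))*(41*(-7)) = ((5/4 - 1)*(-3))*(-287) = ((¼)*(-3))*(-287) = -¾*(-287) = 861/4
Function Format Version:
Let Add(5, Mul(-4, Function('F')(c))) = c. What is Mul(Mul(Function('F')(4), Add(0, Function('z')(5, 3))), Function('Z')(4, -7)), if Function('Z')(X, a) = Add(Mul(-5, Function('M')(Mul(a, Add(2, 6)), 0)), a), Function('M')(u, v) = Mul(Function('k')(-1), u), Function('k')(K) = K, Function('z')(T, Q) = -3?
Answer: Rational(861, 4) ≈ 215.25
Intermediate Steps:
Function('M')(u, v) = Mul(-1, u)
Function('Z')(X, a) = Mul(41, a) (Function('Z')(X, a) = Add(Mul(-5, Mul(-1, Mul(a, Add(2, 6)))), a) = Add(Mul(-5, Mul(-1, Mul(a, 8))), a) = Add(Mul(-5, Mul(-1, Mul(8, a))), a) = Add(Mul(-5, Mul(-8, a)), a) = Add(Mul(40, a), a) = Mul(41, a))
Function('F')(c) = Add(Rational(5, 4), Mul(Rational(-1, 4), c))
Mul(Mul(Function('F')(4), Add(0, Function('z')(5, 3))), Function('Z')(4, -7)) = Mul(Mul(Add(Rational(5, 4), Mul(Rational(-1, 4), 4)), Add(0, -3)), Mul(41, -7)) = Mul(Mul(Add(Rational(5, 4), -1), -3), -287) = Mul(Mul(Rational(1, 4), -3), -287) = Mul(Rational(-3, 4), -287) = Rational(861, 4)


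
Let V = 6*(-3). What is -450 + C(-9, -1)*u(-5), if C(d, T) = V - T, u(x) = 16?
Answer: -722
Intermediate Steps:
V = -18
C(d, T) = -18 - T
-450 + C(-9, -1)*u(-5) = -450 + (-18 - 1*(-1))*16 = -450 + (-18 + 1)*16 = -450 - 17*16 = -450 - 272 = -722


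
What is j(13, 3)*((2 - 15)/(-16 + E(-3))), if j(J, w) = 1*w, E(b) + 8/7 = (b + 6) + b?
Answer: 91/40 ≈ 2.2750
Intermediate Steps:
E(b) = 34/7 + 2*b (E(b) = -8/7 + ((b + 6) + b) = -8/7 + ((6 + b) + b) = -8/7 + (6 + 2*b) = 34/7 + 2*b)
j(J, w) = w
j(13, 3)*((2 - 15)/(-16 + E(-3))) = 3*((2 - 15)/(-16 + (34/7 + 2*(-3)))) = 3*(-13/(-16 + (34/7 - 6))) = 3*(-13/(-16 - 8/7)) = 3*(-13/(-120/7)) = 3*(-13*(-7/120)) = 3*(91/120) = 91/40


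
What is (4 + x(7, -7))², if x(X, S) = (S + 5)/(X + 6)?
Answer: 2500/169 ≈ 14.793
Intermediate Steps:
x(X, S) = (5 + S)/(6 + X)
(4 + x(7, -7))² = (4 + (5 - 7)/(6 + 7))² = (4 - 2/13)² = (50/13)² = 2500/169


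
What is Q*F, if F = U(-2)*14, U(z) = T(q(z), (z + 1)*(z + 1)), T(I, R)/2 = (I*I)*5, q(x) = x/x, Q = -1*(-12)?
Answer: 1680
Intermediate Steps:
Q = 12
q(x) = 1
T(I, R) = 10*I**2 (T(I, R) = 2*((I*I)*5) = 2*(I**2*5) = 2*(5*I**2) = 10*I**2)
U(z) = 10 (U(z) = 10*1**2 = 10*1 = 10)
F = 140 (F = 10*14 = 140)
Q*F = 12*140 = 1680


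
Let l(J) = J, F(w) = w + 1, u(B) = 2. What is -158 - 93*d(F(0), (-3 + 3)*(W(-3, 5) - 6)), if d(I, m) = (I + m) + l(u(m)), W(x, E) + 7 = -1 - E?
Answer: -437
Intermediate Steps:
W(x, E) = -8 - E (W(x, E) = -7 + (-1 - E) = -8 - E)
F(w) = 1 + w
d(I, m) = 2 + I + m (d(I, m) = (I + m) + 2 = 2 + I + m)
-158 - 93*d(F(0), (-3 + 3)*(W(-3, 5) - 6)) = -158 - 93*(2 + (1 + 0) + (-3 + 3)*((-8 - 1*5) - 6)) = -158 - 93*(2 + 1 + 0*((-8 - 5) - 6)) = -158 - 93*(2 + 1 + 0*(-13 - 6)) = -158 - 93*(2 + 1 + 0*(-19)) = -158 - 93*(2 + 1 + 0) = -158 - 93*3 = -158 - 279 = -437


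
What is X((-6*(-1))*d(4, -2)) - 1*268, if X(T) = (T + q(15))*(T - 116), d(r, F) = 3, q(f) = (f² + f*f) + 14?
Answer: -47504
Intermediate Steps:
q(f) = 14 + 2*f² (q(f) = (f² + f²) + 14 = 2*f² + 14 = 14 + 2*f²)
X(T) = (-116 + T)*(464 + T) (X(T) = (T + (14 + 2*15²))*(T - 116) = (T + (14 + 2*225))*(-116 + T) = (T + (14 + 450))*(-116 + T) = (T + 464)*(-116 + T) = (464 + T)*(-116 + T) = (-116 + T)*(464 + T))
X((-6*(-1))*d(4, -2)) - 1*268 = (-53824 + (-6*(-1)*3)² + 348*(-6*(-1)*3)) - 1*268 = (-53824 + (6*3)² + 348*(6*3)) - 268 = (-53824 + 18² + 348*18) - 268 = (-53824 + 324 + 6264) - 268 = -47236 - 268 = -47504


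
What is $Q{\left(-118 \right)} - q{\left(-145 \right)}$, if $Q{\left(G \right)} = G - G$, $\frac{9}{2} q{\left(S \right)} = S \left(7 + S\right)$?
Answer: $- \frac{13340}{3} \approx -4446.7$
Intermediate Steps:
$q{\left(S \right)} = \frac{2 S \left(7 + S\right)}{9}$
$Q{\left(G \right)} = 0$
$Q{\left(-118 \right)} - q{\left(-145 \right)} = 0 - \frac{2}{9} \left(-145\right) \left(7 - 145\right) = 0 - \frac{2}{9} \left(-145\right) \left(-138\right) = 0 - \frac{13340}{3} = - \frac{13340}{3}$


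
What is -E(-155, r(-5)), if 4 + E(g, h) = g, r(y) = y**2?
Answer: 159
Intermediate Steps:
E(g, h) = -4 + g
-E(-155, r(-5)) = -(-4 - 155) = -1*(-159) = 159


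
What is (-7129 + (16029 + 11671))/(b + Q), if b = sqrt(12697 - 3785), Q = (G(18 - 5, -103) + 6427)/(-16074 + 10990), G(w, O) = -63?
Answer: 41597873931/14394278911 + 132924947244*sqrt(557)/14394278911 ≈ 220.83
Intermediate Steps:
Q = -1591/1271 (Q = (-63 + 6427)/(-16074 + 10990) = 6364/(-5084) = 6364*(-1/5084) = -1591/1271 ≈ -1.2518)
b = 4*sqrt(557) (b = sqrt(8912) = 4*sqrt(557) ≈ 94.403)
(-7129 + (16029 + 11671))/(b + Q) = (-7129 + (16029 + 11671))/(4*sqrt(557) - 1591/1271) = (-7129 + 27700)/(-1591/1271 + 4*sqrt(557)) = 20571/(-1591/1271 + 4*sqrt(557))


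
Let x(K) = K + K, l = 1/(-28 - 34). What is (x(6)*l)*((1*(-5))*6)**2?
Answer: -5400/31 ≈ -174.19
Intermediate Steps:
l = -1/62 (l = 1/(-62) = -1/62 ≈ -0.016129)
x(K) = 2*K
(x(6)*l)*((1*(-5))*6)**2 = ((2*6)*(-1/62))*((1*(-5))*6)**2 = (12*(-1/62))*(-5*6)**2 = -6/31*(-30)**2 = -6/31*900 = -5400/31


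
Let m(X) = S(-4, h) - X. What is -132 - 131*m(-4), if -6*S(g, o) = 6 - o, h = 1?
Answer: -3281/6 ≈ -546.83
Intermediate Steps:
S(g, o) = -1 + o/6 (S(g, o) = -(6 - o)/6 = -1 + o/6)
m(X) = -5/6 - X (m(X) = (-1 + (1/6)*1) - X = (-1 + 1/6) - X = -5/6 - X)
-132 - 131*m(-4) = -132 - 131*(-5/6 - 1*(-4)) = -132 - 131*(-5/6 + 4) = -132 - 131*19/6 = -132 - 2489/6 = -3281/6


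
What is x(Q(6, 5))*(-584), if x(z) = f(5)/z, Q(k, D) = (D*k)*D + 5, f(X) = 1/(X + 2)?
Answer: -584/1085 ≈ -0.53825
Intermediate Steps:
f(X) = 1/(2 + X)
Q(k, D) = 5 + k*D² (Q(k, D) = k*D² + 5 = 5 + k*D²)
x(z) = 1/(7*z) (x(z) = 1/((2 + 5)*z) = 1/(7*z))
x(Q(6, 5))*(-584) = (1/(7*(5 + 6*5²)))*(-584) = (1/(7*(5 + 6*25)))*(-584) = (1/(7*(5 + 150)))*(-584) = ((⅐)/155)*(-584) = ((⅐)*(1/155))*(-584) = (1/1085)*(-584) = -584/1085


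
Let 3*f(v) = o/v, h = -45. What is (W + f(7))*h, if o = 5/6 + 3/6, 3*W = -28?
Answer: 2920/7 ≈ 417.14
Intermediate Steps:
W = -28/3 (W = (⅓)*(-28) = -28/3 ≈ -9.3333)
o = 4/3 (o = 5*(⅙) + 3*(⅙) = ⅚ + ½ = 4/3 ≈ 1.3333)
f(v) = 4/(9*v) (f(v) = (4/(3*v))/3 = 4/(9*v))
(W + f(7))*h = (-28/3 + (4/9)/7)*(-45) = (-28/3 + (4/9)*(⅐))*(-45) = (-28/3 + 4/63)*(-45) = -584/63*(-45) = 2920/7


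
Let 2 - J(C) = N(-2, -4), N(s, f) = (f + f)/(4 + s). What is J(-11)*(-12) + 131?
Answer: 59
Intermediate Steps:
N(s, f) = 2*f/(4 + s) (N(s, f) = (2*f)/(4 + s) = 2*f/(4 + s))
J(C) = 6 (J(C) = 2 - 2*(-4)/(4 - 2) = 2 - 2*(-4)/2 = 2 - 1*(-4) = 2 + 4 = 6)
J(-11)*(-12) + 131 = 6*(-12) + 131 = -72 + 131 = 59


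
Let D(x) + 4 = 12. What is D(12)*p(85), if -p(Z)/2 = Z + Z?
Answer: -2720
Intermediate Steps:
p(Z) = -4*Z (p(Z) = -2*(Z + Z) = -4*Z)
D(x) = 8 (D(x) = -4 + 12 = 8)
D(12)*p(85) = 8*(-4*85) = 8*(-340) = -2720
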